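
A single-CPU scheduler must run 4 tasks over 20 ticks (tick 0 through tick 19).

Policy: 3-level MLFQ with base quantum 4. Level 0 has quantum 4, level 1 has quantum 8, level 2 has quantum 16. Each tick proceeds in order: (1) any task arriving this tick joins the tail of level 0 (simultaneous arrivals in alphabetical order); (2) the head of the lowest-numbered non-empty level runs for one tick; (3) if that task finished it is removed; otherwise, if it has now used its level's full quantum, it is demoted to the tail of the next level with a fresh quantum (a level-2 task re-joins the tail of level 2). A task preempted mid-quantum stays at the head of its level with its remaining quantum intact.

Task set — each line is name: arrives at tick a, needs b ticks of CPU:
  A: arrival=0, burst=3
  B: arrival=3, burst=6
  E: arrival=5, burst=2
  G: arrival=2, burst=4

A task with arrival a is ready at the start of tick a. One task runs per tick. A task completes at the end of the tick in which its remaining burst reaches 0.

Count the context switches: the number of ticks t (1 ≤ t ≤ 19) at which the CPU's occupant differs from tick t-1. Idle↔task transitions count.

t=0: L0/L1/L2 = A/-/- → run A
t=1: L0/L1/L2 = A/-/- → run A
t=2: L0/L1/L2 = AG/-/- → run A
t=3: L0/L1/L2 = GB/-/- → run G
t=4: L0/L1/L2 = GB/-/- → run G
t=5: L0/L1/L2 = GBE/-/- → run G
t=6: L0/L1/L2 = GBE/-/- → run G
t=7: L0/L1/L2 = BE/-/- → run B
t=8: L0/L1/L2 = BE/-/- → run B
t=9: L0/L1/L2 = BE/-/- → run B
t=10: L0/L1/L2 = BE/-/- → run B
t=11: L0/L1/L2 = E/B/- → run E
t=12: L0/L1/L2 = E/B/- → run E
t=13: L0/L1/L2 = -/B/- → run B
t=14: L0/L1/L2 = -/B/- → run B
t=15: (idle)
t=16: (idle)
t=17: (idle)
t=18: (idle)
t=19: (idle)

context switches = 5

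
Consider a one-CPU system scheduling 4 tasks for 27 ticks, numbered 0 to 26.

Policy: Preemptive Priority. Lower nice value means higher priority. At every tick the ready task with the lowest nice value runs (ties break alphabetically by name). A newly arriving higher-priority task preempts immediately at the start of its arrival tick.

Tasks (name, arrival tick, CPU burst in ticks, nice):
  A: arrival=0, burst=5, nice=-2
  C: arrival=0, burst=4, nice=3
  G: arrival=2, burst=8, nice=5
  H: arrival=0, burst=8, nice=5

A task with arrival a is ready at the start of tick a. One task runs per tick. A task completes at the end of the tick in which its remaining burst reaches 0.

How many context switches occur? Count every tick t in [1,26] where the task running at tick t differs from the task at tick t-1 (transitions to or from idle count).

context switches = 4

t=0: ready={A,C,H} → run A
t=1: ready={A,C,H} → run A
t=2: ready={A,C,G,H} → run A
t=3: ready={A,C,G,H} → run A
t=4: ready={A,C,G,H} → run A
t=5: ready={C,G,H} → run C
t=6: ready={C,G,H} → run C
t=7: ready={C,G,H} → run C
t=8: ready={C,G,H} → run C
t=9: ready={G,H} → run G
t=10: ready={G,H} → run G
t=11: ready={G,H} → run G
t=12: ready={G,H} → run G
t=13: ready={G,H} → run G
t=14: ready={G,H} → run G
t=15: ready={G,H} → run G
t=16: ready={G,H} → run G
t=17: ready={H} → run H
t=18: ready={H} → run H
t=19: ready={H} → run H
t=20: ready={H} → run H
t=21: ready={H} → run H
t=22: ready={H} → run H
t=23: ready={H} → run H
t=24: ready={H} → run H
t=25: (idle)
t=26: (idle)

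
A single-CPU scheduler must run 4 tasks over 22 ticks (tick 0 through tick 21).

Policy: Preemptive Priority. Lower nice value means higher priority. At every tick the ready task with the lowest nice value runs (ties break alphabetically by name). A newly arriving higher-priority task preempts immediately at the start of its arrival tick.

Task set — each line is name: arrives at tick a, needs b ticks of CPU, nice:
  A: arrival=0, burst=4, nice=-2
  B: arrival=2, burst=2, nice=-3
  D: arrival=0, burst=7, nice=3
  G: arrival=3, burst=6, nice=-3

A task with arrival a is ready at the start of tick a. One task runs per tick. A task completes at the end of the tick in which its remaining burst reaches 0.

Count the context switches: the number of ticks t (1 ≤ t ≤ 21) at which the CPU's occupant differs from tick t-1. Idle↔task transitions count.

t=0: ready={A,D} → run A
t=1: ready={A,D} → run A
t=2: ready={A,B,D} → run B
t=3: ready={A,B,D,G} → run B
t=4: ready={A,D,G} → run G
t=5: ready={A,D,G} → run G
t=6: ready={A,D,G} → run G
t=7: ready={A,D,G} → run G
t=8: ready={A,D,G} → run G
t=9: ready={A,D,G} → run G
t=10: ready={A,D} → run A
t=11: ready={A,D} → run A
t=12: ready={D} → run D
t=13: ready={D} → run D
t=14: ready={D} → run D
t=15: ready={D} → run D
t=16: ready={D} → run D
t=17: ready={D} → run D
t=18: ready={D} → run D
t=19: (idle)
t=20: (idle)
t=21: (idle)

context switches = 5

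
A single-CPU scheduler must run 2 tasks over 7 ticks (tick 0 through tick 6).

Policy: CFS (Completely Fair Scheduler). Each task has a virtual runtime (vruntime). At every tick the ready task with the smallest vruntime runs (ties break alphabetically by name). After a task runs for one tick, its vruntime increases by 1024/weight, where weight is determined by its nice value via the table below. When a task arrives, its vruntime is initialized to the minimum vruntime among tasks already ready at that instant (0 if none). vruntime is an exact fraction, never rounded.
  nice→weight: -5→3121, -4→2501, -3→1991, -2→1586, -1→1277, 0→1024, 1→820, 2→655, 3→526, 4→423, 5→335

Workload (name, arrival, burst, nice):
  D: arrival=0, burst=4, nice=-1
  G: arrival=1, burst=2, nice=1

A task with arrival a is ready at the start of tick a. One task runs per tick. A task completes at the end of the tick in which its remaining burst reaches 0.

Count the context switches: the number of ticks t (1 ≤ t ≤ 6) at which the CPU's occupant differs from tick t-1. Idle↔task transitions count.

t=0: vr[D=0] → run D
t=1: vr[D=1024/1277 G=1024/1277] → run D
t=2: vr[D=2048/1277 G=1024/1277] → run G
t=3: vr[D=2048/1277 G=536832/261785] → run D
t=4: vr[D=3072/1277 G=536832/261785] → run G
t=5: vr[D=3072/1277] → run D
t=6: (idle)

context switches = 5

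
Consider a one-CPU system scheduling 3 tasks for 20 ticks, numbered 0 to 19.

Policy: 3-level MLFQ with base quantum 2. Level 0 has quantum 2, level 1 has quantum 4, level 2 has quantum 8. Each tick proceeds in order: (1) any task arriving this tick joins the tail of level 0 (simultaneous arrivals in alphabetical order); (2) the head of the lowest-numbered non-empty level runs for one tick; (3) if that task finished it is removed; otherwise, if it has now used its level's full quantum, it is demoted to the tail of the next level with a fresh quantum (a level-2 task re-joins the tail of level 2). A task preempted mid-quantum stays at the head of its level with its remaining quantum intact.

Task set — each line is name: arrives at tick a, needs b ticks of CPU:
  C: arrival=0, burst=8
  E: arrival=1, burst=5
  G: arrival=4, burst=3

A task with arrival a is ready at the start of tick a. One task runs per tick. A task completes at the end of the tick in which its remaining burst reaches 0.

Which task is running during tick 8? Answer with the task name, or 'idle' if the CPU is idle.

running at tick 8 = C

t=0: L0/L1/L2 = C/-/- → run C
t=1: L0/L1/L2 = CE/-/- → run C
t=2: L0/L1/L2 = E/C/- → run E
t=3: L0/L1/L2 = E/C/- → run E
t=4: L0/L1/L2 = G/CE/- → run G
t=5: L0/L1/L2 = G/CE/- → run G
t=6: L0/L1/L2 = -/CEG/- → run C
t=7: L0/L1/L2 = -/CEG/- → run C
t=8: L0/L1/L2 = -/CEG/- → run C
t=9: L0/L1/L2 = -/CEG/- → run C
t=10: L0/L1/L2 = -/EG/C → run E
t=11: L0/L1/L2 = -/EG/C → run E
t=12: L0/L1/L2 = -/EG/C → run E
t=13: L0/L1/L2 = -/G/C → run G
t=14: L0/L1/L2 = -/-/C → run C
t=15: L0/L1/L2 = -/-/C → run C
t=16: (idle)
t=17: (idle)
t=18: (idle)
t=19: (idle)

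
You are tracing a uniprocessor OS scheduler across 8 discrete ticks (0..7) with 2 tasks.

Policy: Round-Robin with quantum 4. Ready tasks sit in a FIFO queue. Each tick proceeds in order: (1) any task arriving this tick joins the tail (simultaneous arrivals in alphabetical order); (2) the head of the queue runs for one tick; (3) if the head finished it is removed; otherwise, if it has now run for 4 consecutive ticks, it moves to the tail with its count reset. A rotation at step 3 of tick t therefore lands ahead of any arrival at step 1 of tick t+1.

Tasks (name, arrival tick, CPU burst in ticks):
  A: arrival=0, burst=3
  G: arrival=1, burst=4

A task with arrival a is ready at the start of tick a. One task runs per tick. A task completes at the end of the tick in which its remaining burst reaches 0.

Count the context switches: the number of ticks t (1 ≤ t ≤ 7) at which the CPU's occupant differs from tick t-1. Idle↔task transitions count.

t=0: queue=[A] q_used=0 → run A
t=1: queue=[A,G] q_used=1 → run A
t=2: queue=[A,G] q_used=2 → run A
t=3: queue=[G] q_used=0 → run G
t=4: queue=[G] q_used=1 → run G
t=5: queue=[G] q_used=2 → run G
t=6: queue=[G] q_used=3 → run G
t=7: (idle)

context switches = 2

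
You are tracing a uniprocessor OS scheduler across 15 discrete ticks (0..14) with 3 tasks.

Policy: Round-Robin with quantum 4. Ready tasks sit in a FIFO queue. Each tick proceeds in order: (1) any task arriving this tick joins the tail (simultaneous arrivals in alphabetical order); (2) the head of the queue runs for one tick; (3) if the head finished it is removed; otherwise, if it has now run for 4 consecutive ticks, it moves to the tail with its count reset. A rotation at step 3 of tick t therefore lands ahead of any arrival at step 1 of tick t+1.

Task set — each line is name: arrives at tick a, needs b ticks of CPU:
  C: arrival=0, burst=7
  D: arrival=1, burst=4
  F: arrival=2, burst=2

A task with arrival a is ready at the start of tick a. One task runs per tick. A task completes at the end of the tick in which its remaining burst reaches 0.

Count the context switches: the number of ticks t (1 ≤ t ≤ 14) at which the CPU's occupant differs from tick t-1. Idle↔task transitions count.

t=0: queue=[C] q_used=0 → run C
t=1: queue=[C,D] q_used=1 → run C
t=2: queue=[C,D,F] q_used=2 → run C
t=3: queue=[C,D,F] q_used=3 → run C
t=4: queue=[D,F,C] q_used=0 → run D
t=5: queue=[D,F,C] q_used=1 → run D
t=6: queue=[D,F,C] q_used=2 → run D
t=7: queue=[D,F,C] q_used=3 → run D
t=8: queue=[F,C] q_used=0 → run F
t=9: queue=[F,C] q_used=1 → run F
t=10: queue=[C] q_used=0 → run C
t=11: queue=[C] q_used=1 → run C
t=12: queue=[C] q_used=2 → run C
t=13: (idle)
t=14: (idle)

context switches = 4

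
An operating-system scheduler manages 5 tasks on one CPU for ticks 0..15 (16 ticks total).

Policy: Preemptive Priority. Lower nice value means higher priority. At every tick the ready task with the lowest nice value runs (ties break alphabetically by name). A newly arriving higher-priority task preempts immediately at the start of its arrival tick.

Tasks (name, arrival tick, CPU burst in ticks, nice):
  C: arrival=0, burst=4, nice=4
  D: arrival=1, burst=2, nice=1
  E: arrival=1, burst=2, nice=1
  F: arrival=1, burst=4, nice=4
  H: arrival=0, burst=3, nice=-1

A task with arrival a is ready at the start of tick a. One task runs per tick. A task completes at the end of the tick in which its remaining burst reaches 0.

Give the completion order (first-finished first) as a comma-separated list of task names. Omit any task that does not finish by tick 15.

t=0: ready={C,H} → run H
t=1: ready={C,D,E,F,H} → run H
t=2: ready={C,D,E,F,H} → run H
t=3: ready={C,D,E,F} → run D
t=4: ready={C,D,E,F} → run D
t=5: ready={C,E,F} → run E
t=6: ready={C,E,F} → run E
t=7: ready={C,F} → run C
t=8: ready={C,F} → run C
t=9: ready={C,F} → run C
t=10: ready={C,F} → run C
t=11: ready={F} → run F
t=12: ready={F} → run F
t=13: ready={F} → run F
t=14: ready={F} → run F
t=15: (idle)

completion order = H, D, E, C, F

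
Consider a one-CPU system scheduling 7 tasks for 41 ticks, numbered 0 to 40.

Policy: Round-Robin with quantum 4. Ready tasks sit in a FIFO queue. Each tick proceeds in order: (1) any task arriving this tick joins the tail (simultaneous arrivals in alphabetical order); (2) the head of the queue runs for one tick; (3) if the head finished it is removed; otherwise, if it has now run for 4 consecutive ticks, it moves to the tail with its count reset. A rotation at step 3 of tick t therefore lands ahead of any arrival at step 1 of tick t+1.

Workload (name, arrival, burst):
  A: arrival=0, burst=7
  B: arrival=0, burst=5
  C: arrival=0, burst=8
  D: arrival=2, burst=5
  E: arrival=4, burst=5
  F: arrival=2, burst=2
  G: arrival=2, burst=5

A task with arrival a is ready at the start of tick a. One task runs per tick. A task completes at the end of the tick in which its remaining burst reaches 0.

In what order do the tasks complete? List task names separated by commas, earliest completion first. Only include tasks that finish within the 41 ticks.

completion order = F, A, B, C, D, G, E

t=0: queue=[A,B,C] q_used=0 → run A
t=1: queue=[A,B,C] q_used=1 → run A
t=2: queue=[A,B,C,D,F,G] q_used=2 → run A
t=3: queue=[A,B,C,D,F,G] q_used=3 → run A
t=4: queue=[B,C,D,F,G,A,E] q_used=0 → run B
t=5: queue=[B,C,D,F,G,A,E] q_used=1 → run B
t=6: queue=[B,C,D,F,G,A,E] q_used=2 → run B
t=7: queue=[B,C,D,F,G,A,E] q_used=3 → run B
t=8: queue=[C,D,F,G,A,E,B] q_used=0 → run C
t=9: queue=[C,D,F,G,A,E,B] q_used=1 → run C
t=10: queue=[C,D,F,G,A,E,B] q_used=2 → run C
t=11: queue=[C,D,F,G,A,E,B] q_used=3 → run C
t=12: queue=[D,F,G,A,E,B,C] q_used=0 → run D
t=13: queue=[D,F,G,A,E,B,C] q_used=1 → run D
t=14: queue=[D,F,G,A,E,B,C] q_used=2 → run D
t=15: queue=[D,F,G,A,E,B,C] q_used=3 → run D
t=16: queue=[F,G,A,E,B,C,D] q_used=0 → run F
t=17: queue=[F,G,A,E,B,C,D] q_used=1 → run F
t=18: queue=[G,A,E,B,C,D] q_used=0 → run G
t=19: queue=[G,A,E,B,C,D] q_used=1 → run G
t=20: queue=[G,A,E,B,C,D] q_used=2 → run G
t=21: queue=[G,A,E,B,C,D] q_used=3 → run G
t=22: queue=[A,E,B,C,D,G] q_used=0 → run A
t=23: queue=[A,E,B,C,D,G] q_used=1 → run A
t=24: queue=[A,E,B,C,D,G] q_used=2 → run A
t=25: queue=[E,B,C,D,G] q_used=0 → run E
t=26: queue=[E,B,C,D,G] q_used=1 → run E
t=27: queue=[E,B,C,D,G] q_used=2 → run E
t=28: queue=[E,B,C,D,G] q_used=3 → run E
t=29: queue=[B,C,D,G,E] q_used=0 → run B
t=30: queue=[C,D,G,E] q_used=0 → run C
t=31: queue=[C,D,G,E] q_used=1 → run C
t=32: queue=[C,D,G,E] q_used=2 → run C
t=33: queue=[C,D,G,E] q_used=3 → run C
t=34: queue=[D,G,E] q_used=0 → run D
t=35: queue=[G,E] q_used=0 → run G
t=36: queue=[E] q_used=0 → run E
t=37: (idle)
t=38: (idle)
t=39: (idle)
t=40: (idle)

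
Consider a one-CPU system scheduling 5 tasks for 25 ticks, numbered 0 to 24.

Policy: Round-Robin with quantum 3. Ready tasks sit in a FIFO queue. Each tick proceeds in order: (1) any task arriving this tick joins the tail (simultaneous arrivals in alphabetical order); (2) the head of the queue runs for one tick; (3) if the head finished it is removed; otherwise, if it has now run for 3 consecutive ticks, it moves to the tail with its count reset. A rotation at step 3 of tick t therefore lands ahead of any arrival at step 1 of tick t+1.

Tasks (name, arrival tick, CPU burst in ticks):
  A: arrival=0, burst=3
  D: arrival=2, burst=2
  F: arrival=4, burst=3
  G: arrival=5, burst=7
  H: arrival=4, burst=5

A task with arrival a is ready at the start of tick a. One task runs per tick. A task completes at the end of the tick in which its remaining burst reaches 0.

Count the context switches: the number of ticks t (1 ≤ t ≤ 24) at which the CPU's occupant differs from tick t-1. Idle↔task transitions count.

context switches = 7

t=0: queue=[A] q_used=0 → run A
t=1: queue=[A] q_used=1 → run A
t=2: queue=[A,D] q_used=2 → run A
t=3: queue=[D] q_used=0 → run D
t=4: queue=[D,F,H] q_used=1 → run D
t=5: queue=[F,H,G] q_used=0 → run F
t=6: queue=[F,H,G] q_used=1 → run F
t=7: queue=[F,H,G] q_used=2 → run F
t=8: queue=[H,G] q_used=0 → run H
t=9: queue=[H,G] q_used=1 → run H
t=10: queue=[H,G] q_used=2 → run H
t=11: queue=[G,H] q_used=0 → run G
t=12: queue=[G,H] q_used=1 → run G
t=13: queue=[G,H] q_used=2 → run G
t=14: queue=[H,G] q_used=0 → run H
t=15: queue=[H,G] q_used=1 → run H
t=16: queue=[G] q_used=0 → run G
t=17: queue=[G] q_used=1 → run G
t=18: queue=[G] q_used=2 → run G
t=19: queue=[G] q_used=0 → run G
t=20: (idle)
t=21: (idle)
t=22: (idle)
t=23: (idle)
t=24: (idle)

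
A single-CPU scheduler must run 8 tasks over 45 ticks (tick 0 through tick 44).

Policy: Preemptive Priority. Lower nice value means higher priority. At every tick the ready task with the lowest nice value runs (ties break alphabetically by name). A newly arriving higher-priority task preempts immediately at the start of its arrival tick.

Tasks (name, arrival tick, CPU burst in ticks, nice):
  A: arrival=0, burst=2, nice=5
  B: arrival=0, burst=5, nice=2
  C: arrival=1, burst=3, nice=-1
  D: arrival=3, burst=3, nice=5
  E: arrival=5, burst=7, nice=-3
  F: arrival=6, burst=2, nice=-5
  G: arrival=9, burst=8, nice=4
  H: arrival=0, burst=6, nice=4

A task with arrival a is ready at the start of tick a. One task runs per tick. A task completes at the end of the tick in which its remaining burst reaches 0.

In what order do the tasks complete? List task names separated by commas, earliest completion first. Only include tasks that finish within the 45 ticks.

completion order = C, F, E, B, G, H, A, D

t=0: ready={A,B,H} → run B
t=1: ready={A,B,C,H} → run C
t=2: ready={A,B,C,H} → run C
t=3: ready={A,B,C,D,H} → run C
t=4: ready={A,B,D,H} → run B
t=5: ready={A,B,D,E,H} → run E
t=6: ready={A,B,D,E,F,H} → run F
t=7: ready={A,B,D,E,F,H} → run F
t=8: ready={A,B,D,E,H} → run E
t=9: ready={A,B,D,E,G,H} → run E
t=10: ready={A,B,D,E,G,H} → run E
t=11: ready={A,B,D,E,G,H} → run E
t=12: ready={A,B,D,E,G,H} → run E
t=13: ready={A,B,D,E,G,H} → run E
t=14: ready={A,B,D,G,H} → run B
t=15: ready={A,B,D,G,H} → run B
t=16: ready={A,B,D,G,H} → run B
t=17: ready={A,D,G,H} → run G
t=18: ready={A,D,G,H} → run G
t=19: ready={A,D,G,H} → run G
t=20: ready={A,D,G,H} → run G
t=21: ready={A,D,G,H} → run G
t=22: ready={A,D,G,H} → run G
t=23: ready={A,D,G,H} → run G
t=24: ready={A,D,G,H} → run G
t=25: ready={A,D,H} → run H
t=26: ready={A,D,H} → run H
t=27: ready={A,D,H} → run H
t=28: ready={A,D,H} → run H
t=29: ready={A,D,H} → run H
t=30: ready={A,D,H} → run H
t=31: ready={A,D} → run A
t=32: ready={A,D} → run A
t=33: ready={D} → run D
t=34: ready={D} → run D
t=35: ready={D} → run D
t=36: (idle)
t=37: (idle)
t=38: (idle)
t=39: (idle)
t=40: (idle)
t=41: (idle)
t=42: (idle)
t=43: (idle)
t=44: (idle)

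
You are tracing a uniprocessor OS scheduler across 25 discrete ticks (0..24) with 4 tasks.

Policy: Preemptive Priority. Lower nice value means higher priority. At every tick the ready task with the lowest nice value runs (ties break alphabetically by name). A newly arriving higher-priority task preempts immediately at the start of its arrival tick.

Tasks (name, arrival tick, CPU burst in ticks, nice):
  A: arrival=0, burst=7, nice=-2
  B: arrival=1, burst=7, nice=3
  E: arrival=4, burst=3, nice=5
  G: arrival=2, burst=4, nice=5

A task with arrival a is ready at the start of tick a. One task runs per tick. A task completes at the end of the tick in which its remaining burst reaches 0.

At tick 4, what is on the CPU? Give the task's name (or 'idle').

t=0: ready={A} → run A
t=1: ready={A,B} → run A
t=2: ready={A,B,G} → run A
t=3: ready={A,B,G} → run A
t=4: ready={A,B,E,G} → run A
t=5: ready={A,B,E,G} → run A
t=6: ready={A,B,E,G} → run A
t=7: ready={B,E,G} → run B
t=8: ready={B,E,G} → run B
t=9: ready={B,E,G} → run B
t=10: ready={B,E,G} → run B
t=11: ready={B,E,G} → run B
t=12: ready={B,E,G} → run B
t=13: ready={B,E,G} → run B
t=14: ready={E,G} → run E
t=15: ready={E,G} → run E
t=16: ready={E,G} → run E
t=17: ready={G} → run G
t=18: ready={G} → run G
t=19: ready={G} → run G
t=20: ready={G} → run G
t=21: (idle)
t=22: (idle)
t=23: (idle)
t=24: (idle)

running at tick 4 = A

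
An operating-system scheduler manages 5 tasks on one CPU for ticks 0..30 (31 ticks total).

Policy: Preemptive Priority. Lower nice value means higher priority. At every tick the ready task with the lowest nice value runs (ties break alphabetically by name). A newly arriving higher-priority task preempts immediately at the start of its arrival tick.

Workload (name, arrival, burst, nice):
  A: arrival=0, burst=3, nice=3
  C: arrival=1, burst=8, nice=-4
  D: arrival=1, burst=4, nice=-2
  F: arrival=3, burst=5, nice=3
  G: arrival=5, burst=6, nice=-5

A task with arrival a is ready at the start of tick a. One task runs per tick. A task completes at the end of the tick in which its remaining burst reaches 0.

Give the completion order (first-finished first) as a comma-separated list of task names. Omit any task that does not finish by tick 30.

t=0: ready={A} → run A
t=1: ready={A,C,D} → run C
t=2: ready={A,C,D} → run C
t=3: ready={A,C,D,F} → run C
t=4: ready={A,C,D,F} → run C
t=5: ready={A,C,D,F,G} → run G
t=6: ready={A,C,D,F,G} → run G
t=7: ready={A,C,D,F,G} → run G
t=8: ready={A,C,D,F,G} → run G
t=9: ready={A,C,D,F,G} → run G
t=10: ready={A,C,D,F,G} → run G
t=11: ready={A,C,D,F} → run C
t=12: ready={A,C,D,F} → run C
t=13: ready={A,C,D,F} → run C
t=14: ready={A,C,D,F} → run C
t=15: ready={A,D,F} → run D
t=16: ready={A,D,F} → run D
t=17: ready={A,D,F} → run D
t=18: ready={A,D,F} → run D
t=19: ready={A,F} → run A
t=20: ready={A,F} → run A
t=21: ready={F} → run F
t=22: ready={F} → run F
t=23: ready={F} → run F
t=24: ready={F} → run F
t=25: ready={F} → run F
t=26: (idle)
t=27: (idle)
t=28: (idle)
t=29: (idle)
t=30: (idle)

completion order = G, C, D, A, F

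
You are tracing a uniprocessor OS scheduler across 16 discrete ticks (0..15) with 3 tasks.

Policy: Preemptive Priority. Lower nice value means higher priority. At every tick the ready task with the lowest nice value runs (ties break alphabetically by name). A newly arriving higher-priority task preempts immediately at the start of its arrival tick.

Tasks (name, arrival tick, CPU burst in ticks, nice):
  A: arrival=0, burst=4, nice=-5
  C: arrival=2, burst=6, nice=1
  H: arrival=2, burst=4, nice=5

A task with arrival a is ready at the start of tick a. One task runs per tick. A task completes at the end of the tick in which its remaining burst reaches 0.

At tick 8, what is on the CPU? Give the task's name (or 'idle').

t=0: ready={A} → run A
t=1: ready={A} → run A
t=2: ready={A,C,H} → run A
t=3: ready={A,C,H} → run A
t=4: ready={C,H} → run C
t=5: ready={C,H} → run C
t=6: ready={C,H} → run C
t=7: ready={C,H} → run C
t=8: ready={C,H} → run C
t=9: ready={C,H} → run C
t=10: ready={H} → run H
t=11: ready={H} → run H
t=12: ready={H} → run H
t=13: ready={H} → run H
t=14: (idle)
t=15: (idle)

running at tick 8 = C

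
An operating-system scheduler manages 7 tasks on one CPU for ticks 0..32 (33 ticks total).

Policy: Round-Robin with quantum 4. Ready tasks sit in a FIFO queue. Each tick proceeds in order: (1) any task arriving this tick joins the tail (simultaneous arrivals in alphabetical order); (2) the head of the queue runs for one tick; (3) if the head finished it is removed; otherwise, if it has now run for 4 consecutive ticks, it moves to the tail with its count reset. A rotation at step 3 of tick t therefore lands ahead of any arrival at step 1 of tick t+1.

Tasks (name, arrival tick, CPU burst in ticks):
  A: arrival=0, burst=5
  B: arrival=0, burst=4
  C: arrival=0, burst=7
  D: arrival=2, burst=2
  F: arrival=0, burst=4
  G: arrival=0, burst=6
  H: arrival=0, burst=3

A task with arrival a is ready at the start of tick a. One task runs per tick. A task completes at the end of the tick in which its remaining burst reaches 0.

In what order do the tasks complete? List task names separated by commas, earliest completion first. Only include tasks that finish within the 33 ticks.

t=0: queue=[A,B,C,F,G,H] q_used=0 → run A
t=1: queue=[A,B,C,F,G,H] q_used=1 → run A
t=2: queue=[A,B,C,F,G,H,D] q_used=2 → run A
t=3: queue=[A,B,C,F,G,H,D] q_used=3 → run A
t=4: queue=[B,C,F,G,H,D,A] q_used=0 → run B
t=5: queue=[B,C,F,G,H,D,A] q_used=1 → run B
t=6: queue=[B,C,F,G,H,D,A] q_used=2 → run B
t=7: queue=[B,C,F,G,H,D,A] q_used=3 → run B
t=8: queue=[C,F,G,H,D,A] q_used=0 → run C
t=9: queue=[C,F,G,H,D,A] q_used=1 → run C
t=10: queue=[C,F,G,H,D,A] q_used=2 → run C
t=11: queue=[C,F,G,H,D,A] q_used=3 → run C
t=12: queue=[F,G,H,D,A,C] q_used=0 → run F
t=13: queue=[F,G,H,D,A,C] q_used=1 → run F
t=14: queue=[F,G,H,D,A,C] q_used=2 → run F
t=15: queue=[F,G,H,D,A,C] q_used=3 → run F
t=16: queue=[G,H,D,A,C] q_used=0 → run G
t=17: queue=[G,H,D,A,C] q_used=1 → run G
t=18: queue=[G,H,D,A,C] q_used=2 → run G
t=19: queue=[G,H,D,A,C] q_used=3 → run G
t=20: queue=[H,D,A,C,G] q_used=0 → run H
t=21: queue=[H,D,A,C,G] q_used=1 → run H
t=22: queue=[H,D,A,C,G] q_used=2 → run H
t=23: queue=[D,A,C,G] q_used=0 → run D
t=24: queue=[D,A,C,G] q_used=1 → run D
t=25: queue=[A,C,G] q_used=0 → run A
t=26: queue=[C,G] q_used=0 → run C
t=27: queue=[C,G] q_used=1 → run C
t=28: queue=[C,G] q_used=2 → run C
t=29: queue=[G] q_used=0 → run G
t=30: queue=[G] q_used=1 → run G
t=31: (idle)
t=32: (idle)

completion order = B, F, H, D, A, C, G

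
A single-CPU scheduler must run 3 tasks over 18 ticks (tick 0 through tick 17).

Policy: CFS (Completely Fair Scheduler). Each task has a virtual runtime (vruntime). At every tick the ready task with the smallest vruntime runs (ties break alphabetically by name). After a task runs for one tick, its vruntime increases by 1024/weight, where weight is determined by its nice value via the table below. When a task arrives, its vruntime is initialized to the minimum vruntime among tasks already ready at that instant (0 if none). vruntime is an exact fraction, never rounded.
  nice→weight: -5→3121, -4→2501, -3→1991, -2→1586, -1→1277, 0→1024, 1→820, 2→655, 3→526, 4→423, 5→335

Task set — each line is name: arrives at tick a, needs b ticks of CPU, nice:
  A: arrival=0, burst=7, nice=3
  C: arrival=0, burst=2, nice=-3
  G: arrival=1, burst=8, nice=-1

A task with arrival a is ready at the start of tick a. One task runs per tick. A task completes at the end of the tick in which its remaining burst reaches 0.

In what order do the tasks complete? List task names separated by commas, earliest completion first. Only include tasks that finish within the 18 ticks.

t=0: vr[A=0 C=0] → run A
t=1: vr[A=512/263 C=0 G=0] → run C
t=2: vr[A=512/263 C=1024/1991 G=0] → run G
t=3: vr[A=512/263 C=1024/1991 G=1024/1277] → run C
t=4: vr[A=512/263 G=1024/1277] → run G
t=5: vr[A=512/263 G=2048/1277] → run G
t=6: vr[A=512/263 G=3072/1277] → run A
t=7: vr[A=1024/263 G=3072/1277] → run G
t=8: vr[A=1024/263 G=4096/1277] → run G
t=9: vr[A=1024/263 G=5120/1277] → run A
t=10: vr[A=1536/263 G=5120/1277] → run G
t=11: vr[A=1536/263 G=6144/1277] → run G
t=12: vr[A=1536/263 G=7168/1277] → run G
t=13: vr[A=1536/263] → run A
t=14: vr[A=2048/263] → run A
t=15: vr[A=2560/263] → run A
t=16: vr[A=3072/263] → run A
t=17: (idle)

completion order = C, G, A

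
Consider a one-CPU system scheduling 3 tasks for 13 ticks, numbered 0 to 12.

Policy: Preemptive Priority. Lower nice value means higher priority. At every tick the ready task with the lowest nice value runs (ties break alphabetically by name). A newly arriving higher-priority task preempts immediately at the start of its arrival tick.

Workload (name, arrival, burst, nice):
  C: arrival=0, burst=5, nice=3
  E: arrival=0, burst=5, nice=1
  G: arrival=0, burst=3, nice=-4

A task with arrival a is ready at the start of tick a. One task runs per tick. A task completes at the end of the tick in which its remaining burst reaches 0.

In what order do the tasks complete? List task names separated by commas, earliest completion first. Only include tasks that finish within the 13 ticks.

t=0: ready={C,E,G} → run G
t=1: ready={C,E,G} → run G
t=2: ready={C,E,G} → run G
t=3: ready={C,E} → run E
t=4: ready={C,E} → run E
t=5: ready={C,E} → run E
t=6: ready={C,E} → run E
t=7: ready={C,E} → run E
t=8: ready={C} → run C
t=9: ready={C} → run C
t=10: ready={C} → run C
t=11: ready={C} → run C
t=12: ready={C} → run C

completion order = G, E, C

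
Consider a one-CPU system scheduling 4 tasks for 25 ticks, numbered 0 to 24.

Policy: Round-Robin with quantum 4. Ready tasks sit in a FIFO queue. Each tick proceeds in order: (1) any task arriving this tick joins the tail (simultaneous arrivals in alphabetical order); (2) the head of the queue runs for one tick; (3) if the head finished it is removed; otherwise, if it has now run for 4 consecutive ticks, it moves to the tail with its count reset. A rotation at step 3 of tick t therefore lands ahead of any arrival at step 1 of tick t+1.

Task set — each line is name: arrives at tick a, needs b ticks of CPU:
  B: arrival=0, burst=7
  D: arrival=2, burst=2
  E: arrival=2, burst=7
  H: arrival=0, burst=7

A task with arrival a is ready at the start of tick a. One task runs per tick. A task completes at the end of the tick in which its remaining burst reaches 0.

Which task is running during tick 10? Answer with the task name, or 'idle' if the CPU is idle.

t=0: queue=[B,H] q_used=0 → run B
t=1: queue=[B,H] q_used=1 → run B
t=2: queue=[B,H,D,E] q_used=2 → run B
t=3: queue=[B,H,D,E] q_used=3 → run B
t=4: queue=[H,D,E,B] q_used=0 → run H
t=5: queue=[H,D,E,B] q_used=1 → run H
t=6: queue=[H,D,E,B] q_used=2 → run H
t=7: queue=[H,D,E,B] q_used=3 → run H
t=8: queue=[D,E,B,H] q_used=0 → run D
t=9: queue=[D,E,B,H] q_used=1 → run D
t=10: queue=[E,B,H] q_used=0 → run E
t=11: queue=[E,B,H] q_used=1 → run E
t=12: queue=[E,B,H] q_used=2 → run E
t=13: queue=[E,B,H] q_used=3 → run E
t=14: queue=[B,H,E] q_used=0 → run B
t=15: queue=[B,H,E] q_used=1 → run B
t=16: queue=[B,H,E] q_used=2 → run B
t=17: queue=[H,E] q_used=0 → run H
t=18: queue=[H,E] q_used=1 → run H
t=19: queue=[H,E] q_used=2 → run H
t=20: queue=[E] q_used=0 → run E
t=21: queue=[E] q_used=1 → run E
t=22: queue=[E] q_used=2 → run E
t=23: (idle)
t=24: (idle)

running at tick 10 = E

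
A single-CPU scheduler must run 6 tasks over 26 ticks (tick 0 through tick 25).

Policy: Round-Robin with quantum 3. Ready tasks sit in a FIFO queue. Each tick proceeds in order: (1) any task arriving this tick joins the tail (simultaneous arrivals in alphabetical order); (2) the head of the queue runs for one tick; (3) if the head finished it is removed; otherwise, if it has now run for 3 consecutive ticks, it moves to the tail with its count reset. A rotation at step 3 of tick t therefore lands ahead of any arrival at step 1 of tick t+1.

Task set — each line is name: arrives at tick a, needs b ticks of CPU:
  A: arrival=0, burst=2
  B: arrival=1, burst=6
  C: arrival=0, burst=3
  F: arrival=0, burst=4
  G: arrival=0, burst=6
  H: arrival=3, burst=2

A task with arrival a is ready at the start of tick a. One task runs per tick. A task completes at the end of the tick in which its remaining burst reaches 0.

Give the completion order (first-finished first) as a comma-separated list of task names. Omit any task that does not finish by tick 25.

t=0: queue=[A,C,F,G] q_used=0 → run A
t=1: queue=[A,C,F,G,B] q_used=1 → run A
t=2: queue=[C,F,G,B] q_used=0 → run C
t=3: queue=[C,F,G,B,H] q_used=1 → run C
t=4: queue=[C,F,G,B,H] q_used=2 → run C
t=5: queue=[F,G,B,H] q_used=0 → run F
t=6: queue=[F,G,B,H] q_used=1 → run F
t=7: queue=[F,G,B,H] q_used=2 → run F
t=8: queue=[G,B,H,F] q_used=0 → run G
t=9: queue=[G,B,H,F] q_used=1 → run G
t=10: queue=[G,B,H,F] q_used=2 → run G
t=11: queue=[B,H,F,G] q_used=0 → run B
t=12: queue=[B,H,F,G] q_used=1 → run B
t=13: queue=[B,H,F,G] q_used=2 → run B
t=14: queue=[H,F,G,B] q_used=0 → run H
t=15: queue=[H,F,G,B] q_used=1 → run H
t=16: queue=[F,G,B] q_used=0 → run F
t=17: queue=[G,B] q_used=0 → run G
t=18: queue=[G,B] q_used=1 → run G
t=19: queue=[G,B] q_used=2 → run G
t=20: queue=[B] q_used=0 → run B
t=21: queue=[B] q_used=1 → run B
t=22: queue=[B] q_used=2 → run B
t=23: (idle)
t=24: (idle)
t=25: (idle)

completion order = A, C, H, F, G, B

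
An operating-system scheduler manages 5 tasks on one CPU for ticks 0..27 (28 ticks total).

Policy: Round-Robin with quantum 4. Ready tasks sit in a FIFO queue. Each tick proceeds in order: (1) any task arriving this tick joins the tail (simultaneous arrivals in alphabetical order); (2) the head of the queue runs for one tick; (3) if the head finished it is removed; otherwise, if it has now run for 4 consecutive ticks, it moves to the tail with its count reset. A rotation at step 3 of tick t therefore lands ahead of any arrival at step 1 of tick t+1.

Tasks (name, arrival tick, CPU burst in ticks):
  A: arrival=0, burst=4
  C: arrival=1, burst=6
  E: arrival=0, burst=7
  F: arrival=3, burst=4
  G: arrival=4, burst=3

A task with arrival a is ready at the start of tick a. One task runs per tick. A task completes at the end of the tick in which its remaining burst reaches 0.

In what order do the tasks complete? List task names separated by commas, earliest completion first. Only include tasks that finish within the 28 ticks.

completion order = A, F, G, E, C

t=0: queue=[A,E] q_used=0 → run A
t=1: queue=[A,E,C] q_used=1 → run A
t=2: queue=[A,E,C] q_used=2 → run A
t=3: queue=[A,E,C,F] q_used=3 → run A
t=4: queue=[E,C,F,G] q_used=0 → run E
t=5: queue=[E,C,F,G] q_used=1 → run E
t=6: queue=[E,C,F,G] q_used=2 → run E
t=7: queue=[E,C,F,G] q_used=3 → run E
t=8: queue=[C,F,G,E] q_used=0 → run C
t=9: queue=[C,F,G,E] q_used=1 → run C
t=10: queue=[C,F,G,E] q_used=2 → run C
t=11: queue=[C,F,G,E] q_used=3 → run C
t=12: queue=[F,G,E,C] q_used=0 → run F
t=13: queue=[F,G,E,C] q_used=1 → run F
t=14: queue=[F,G,E,C] q_used=2 → run F
t=15: queue=[F,G,E,C] q_used=3 → run F
t=16: queue=[G,E,C] q_used=0 → run G
t=17: queue=[G,E,C] q_used=1 → run G
t=18: queue=[G,E,C] q_used=2 → run G
t=19: queue=[E,C] q_used=0 → run E
t=20: queue=[E,C] q_used=1 → run E
t=21: queue=[E,C] q_used=2 → run E
t=22: queue=[C] q_used=0 → run C
t=23: queue=[C] q_used=1 → run C
t=24: (idle)
t=25: (idle)
t=26: (idle)
t=27: (idle)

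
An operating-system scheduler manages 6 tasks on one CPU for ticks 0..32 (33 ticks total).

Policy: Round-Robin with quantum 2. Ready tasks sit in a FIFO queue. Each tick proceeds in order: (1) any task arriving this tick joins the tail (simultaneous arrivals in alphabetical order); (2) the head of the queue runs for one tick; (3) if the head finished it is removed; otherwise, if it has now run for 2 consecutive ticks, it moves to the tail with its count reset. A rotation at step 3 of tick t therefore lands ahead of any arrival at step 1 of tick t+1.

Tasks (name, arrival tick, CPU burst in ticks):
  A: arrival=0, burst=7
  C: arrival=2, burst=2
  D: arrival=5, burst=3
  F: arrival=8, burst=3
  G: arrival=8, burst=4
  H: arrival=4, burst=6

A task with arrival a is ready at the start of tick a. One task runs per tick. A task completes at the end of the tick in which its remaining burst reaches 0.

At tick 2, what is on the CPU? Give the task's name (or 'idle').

running at tick 2 = A

t=0: queue=[A] q_used=0 → run A
t=1: queue=[A] q_used=1 → run A
t=2: queue=[A,C] q_used=0 → run A
t=3: queue=[A,C] q_used=1 → run A
t=4: queue=[C,A,H] q_used=0 → run C
t=5: queue=[C,A,H,D] q_used=1 → run C
t=6: queue=[A,H,D] q_used=0 → run A
t=7: queue=[A,H,D] q_used=1 → run A
t=8: queue=[H,D,A,F,G] q_used=0 → run H
t=9: queue=[H,D,A,F,G] q_used=1 → run H
t=10: queue=[D,A,F,G,H] q_used=0 → run D
t=11: queue=[D,A,F,G,H] q_used=1 → run D
t=12: queue=[A,F,G,H,D] q_used=0 → run A
t=13: queue=[F,G,H,D] q_used=0 → run F
t=14: queue=[F,G,H,D] q_used=1 → run F
t=15: queue=[G,H,D,F] q_used=0 → run G
t=16: queue=[G,H,D,F] q_used=1 → run G
t=17: queue=[H,D,F,G] q_used=0 → run H
t=18: queue=[H,D,F,G] q_used=1 → run H
t=19: queue=[D,F,G,H] q_used=0 → run D
t=20: queue=[F,G,H] q_used=0 → run F
t=21: queue=[G,H] q_used=0 → run G
t=22: queue=[G,H] q_used=1 → run G
t=23: queue=[H] q_used=0 → run H
t=24: queue=[H] q_used=1 → run H
t=25: (idle)
t=26: (idle)
t=27: (idle)
t=28: (idle)
t=29: (idle)
t=30: (idle)
t=31: (idle)
t=32: (idle)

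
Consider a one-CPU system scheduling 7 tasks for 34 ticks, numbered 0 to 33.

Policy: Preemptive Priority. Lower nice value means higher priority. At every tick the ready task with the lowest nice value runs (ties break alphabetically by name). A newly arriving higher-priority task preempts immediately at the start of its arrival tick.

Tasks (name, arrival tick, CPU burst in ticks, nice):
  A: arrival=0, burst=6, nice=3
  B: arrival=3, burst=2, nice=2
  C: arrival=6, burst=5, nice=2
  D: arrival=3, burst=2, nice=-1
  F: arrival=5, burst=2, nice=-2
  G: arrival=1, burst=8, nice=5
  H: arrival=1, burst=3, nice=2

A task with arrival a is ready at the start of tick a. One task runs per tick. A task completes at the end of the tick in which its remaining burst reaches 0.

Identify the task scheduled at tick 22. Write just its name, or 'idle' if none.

t=0: ready={A} → run A
t=1: ready={A,G,H} → run H
t=2: ready={A,G,H} → run H
t=3: ready={A,B,D,G,H} → run D
t=4: ready={A,B,D,G,H} → run D
t=5: ready={A,B,F,G,H} → run F
t=6: ready={A,B,C,F,G,H} → run F
t=7: ready={A,B,C,G,H} → run B
t=8: ready={A,B,C,G,H} → run B
t=9: ready={A,C,G,H} → run C
t=10: ready={A,C,G,H} → run C
t=11: ready={A,C,G,H} → run C
t=12: ready={A,C,G,H} → run C
t=13: ready={A,C,G,H} → run C
t=14: ready={A,G,H} → run H
t=15: ready={A,G} → run A
t=16: ready={A,G} → run A
t=17: ready={A,G} → run A
t=18: ready={A,G} → run A
t=19: ready={A,G} → run A
t=20: ready={G} → run G
t=21: ready={G} → run G
t=22: ready={G} → run G
t=23: ready={G} → run G
t=24: ready={G} → run G
t=25: ready={G} → run G
t=26: ready={G} → run G
t=27: ready={G} → run G
t=28: (idle)
t=29: (idle)
t=30: (idle)
t=31: (idle)
t=32: (idle)
t=33: (idle)

running at tick 22 = G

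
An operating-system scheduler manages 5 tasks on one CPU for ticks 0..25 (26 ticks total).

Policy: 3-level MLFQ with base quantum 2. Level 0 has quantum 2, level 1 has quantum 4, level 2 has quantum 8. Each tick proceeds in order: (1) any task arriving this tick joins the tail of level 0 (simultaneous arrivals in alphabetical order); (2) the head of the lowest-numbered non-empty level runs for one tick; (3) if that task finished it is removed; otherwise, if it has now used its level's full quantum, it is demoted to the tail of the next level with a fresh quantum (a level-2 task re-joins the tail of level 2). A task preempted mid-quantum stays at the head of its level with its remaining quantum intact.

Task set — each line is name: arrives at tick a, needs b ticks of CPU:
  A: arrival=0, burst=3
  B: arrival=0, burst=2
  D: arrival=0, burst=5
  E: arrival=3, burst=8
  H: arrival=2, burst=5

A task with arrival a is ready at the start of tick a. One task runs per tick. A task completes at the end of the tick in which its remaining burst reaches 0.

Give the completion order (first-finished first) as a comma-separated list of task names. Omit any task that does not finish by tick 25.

t=0: L0/L1/L2 = ABD/-/- → run A
t=1: L0/L1/L2 = ABD/-/- → run A
t=2: L0/L1/L2 = BDH/A/- → run B
t=3: L0/L1/L2 = BDHE/A/- → run B
t=4: L0/L1/L2 = DHE/A/- → run D
t=5: L0/L1/L2 = DHE/A/- → run D
t=6: L0/L1/L2 = HE/AD/- → run H
t=7: L0/L1/L2 = HE/AD/- → run H
t=8: L0/L1/L2 = E/ADH/- → run E
t=9: L0/L1/L2 = E/ADH/- → run E
t=10: L0/L1/L2 = -/ADHE/- → run A
t=11: L0/L1/L2 = -/DHE/- → run D
t=12: L0/L1/L2 = -/DHE/- → run D
t=13: L0/L1/L2 = -/DHE/- → run D
t=14: L0/L1/L2 = -/HE/- → run H
t=15: L0/L1/L2 = -/HE/- → run H
t=16: L0/L1/L2 = -/HE/- → run H
t=17: L0/L1/L2 = -/E/- → run E
t=18: L0/L1/L2 = -/E/- → run E
t=19: L0/L1/L2 = -/E/- → run E
t=20: L0/L1/L2 = -/E/- → run E
t=21: L0/L1/L2 = -/-/E → run E
t=22: L0/L1/L2 = -/-/E → run E
t=23: (idle)
t=24: (idle)
t=25: (idle)

completion order = B, A, D, H, E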